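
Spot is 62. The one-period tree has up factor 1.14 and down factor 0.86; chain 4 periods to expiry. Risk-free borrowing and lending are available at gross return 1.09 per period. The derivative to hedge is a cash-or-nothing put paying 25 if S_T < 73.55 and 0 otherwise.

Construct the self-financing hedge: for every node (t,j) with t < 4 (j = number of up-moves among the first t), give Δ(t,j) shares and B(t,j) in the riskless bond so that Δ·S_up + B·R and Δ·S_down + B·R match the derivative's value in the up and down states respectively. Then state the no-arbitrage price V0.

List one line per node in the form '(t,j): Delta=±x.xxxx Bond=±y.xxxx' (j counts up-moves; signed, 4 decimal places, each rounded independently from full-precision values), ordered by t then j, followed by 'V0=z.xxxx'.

(0,0): Delta=-0.4020 Bond=27.5573
(1,0): Delta=-0.9510 Bond=59.3120
(1,1): Delta=-0.3119 Bond=23.6734
(2,0): Delta=0.0000 Bond=21.0420
(2,1): Delta=-1.1070 Bond=74.1301
(2,2): Delta=-0.1815 Bond=15.2984
(3,0): Delta=0.0000 Bond=22.9358
(3,1): Delta=0.0000 Bond=22.9358
(3,2): Delta=-1.2885 Bond=93.3814
(3,3): Delta=0.0000 Bond=0.0000
V0=2.6358

No-arbitrage ⇒ martingale measure with p* = (R−d)/(u−d) = 0.8214.
Payoff layer (t=4): V(4,0)=25.0000, V(4,1)=25.0000, V(4,2)=25.0000, V(4,3)=0.0000, V(4,4)=0.0000
(3,0): S=39.4355. Δ = (V_up−V_dn)/(S_up−S_dn) = (25.0000−25.0000)/(44.9564−33.9145) = 0.0000. V = [p*·25.0000 + (1−p*)·25.0000]/1.09 = 22.9358. B = V − Δ·S = 22.9358.
(3,1): S=52.2749. Δ = (V_up−V_dn)/(S_up−S_dn) = (25.0000−25.0000)/(59.5934−44.9564) = 0.0000. V = [p*·25.0000 + (1−p*)·25.0000]/1.09 = 22.9358. B = V − Δ·S = 22.9358.
(3,2): S=69.2947. Δ = (V_up−V_dn)/(S_up−S_dn) = (0.0000−25.0000)/(78.9959−59.5934) = -1.2885. V = [p*·0.0000 + (1−p*)·25.0000]/1.09 = 4.0957. B = V − Δ·S = 93.3814.
(3,3): S=91.8557. Δ = (V_up−V_dn)/(S_up−S_dn) = (0.0000−0.0000)/(104.7155−78.9959) = 0.0000. V = [p*·0.0000 + (1−p*)·0.0000]/1.09 = 0.0000. B = V − Δ·S = 0.0000.
(2,0): S=45.8552. Δ = (V_up−V_dn)/(S_up−S_dn) = (22.9358−22.9358)/(52.2749−39.4355) = 0.0000. V = [p*·22.9358 + (1−p*)·22.9358]/1.09 = 21.0420. B = V − Δ·S = 21.0420.
(2,1): S=60.7848. Δ = (V_up−V_dn)/(S_up−S_dn) = (4.0957−22.9358)/(69.2947−52.2749) = -1.1070. V = [p*·4.0957 + (1−p*)·22.9358]/1.09 = 6.8440. B = V − Δ·S = 74.1301.
(2,2): S=80.5752. Δ = (V_up−V_dn)/(S_up−S_dn) = (0.0000−4.0957)/(91.8557−69.2947) = -0.1815. V = [p*·0.0000 + (1−p*)·4.0957]/1.09 = 0.6710. B = V − Δ·S = 15.2984.
(1,0): S=53.3200. Δ = (V_up−V_dn)/(S_up−S_dn) = (6.8440−21.0420)/(60.7848−45.8552) = -0.9510. V = [p*·6.8440 + (1−p*)·21.0420]/1.09 = 8.6049. B = V − Δ·S = 59.3120.
(1,1): S=70.6800. Δ = (V_up−V_dn)/(S_up−S_dn) = (0.6710−6.8440)/(80.5752−60.7848) = -0.3119. V = [p*·0.6710 + (1−p*)·6.8440]/1.09 = 1.6269. B = V − Δ·S = 23.6734.
(0,0): S=62.0000. Δ = (V_up−V_dn)/(S_up−S_dn) = (1.6269−8.6049)/(70.6800−53.3200) = -0.4020. V = [p*·1.6269 + (1−p*)·8.6049]/1.09 = 2.6358. B = V − Δ·S = 27.5573.
Root portfolio cost Δ·62+B reproduces V0=2.6358.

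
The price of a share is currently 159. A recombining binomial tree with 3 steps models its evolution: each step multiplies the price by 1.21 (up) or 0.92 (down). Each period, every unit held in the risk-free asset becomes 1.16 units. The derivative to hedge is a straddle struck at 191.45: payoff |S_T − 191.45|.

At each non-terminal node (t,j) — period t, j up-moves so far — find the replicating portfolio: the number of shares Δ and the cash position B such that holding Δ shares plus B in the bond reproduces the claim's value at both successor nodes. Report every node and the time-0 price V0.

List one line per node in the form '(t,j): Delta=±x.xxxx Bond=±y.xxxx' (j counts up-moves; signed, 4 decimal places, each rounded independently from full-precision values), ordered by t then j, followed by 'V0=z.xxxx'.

Risk-neutral probability p* = (R−d)/(u−d) = (1.16−0.92)/(1.21−0.92) = 0.8276.
Payoff layer (t=3): V(3,0)=67.6386, V(3,1)=28.6111, V(3,2)=22.7185, V(3,3)=90.2282
(2,0): S=134.5776. Δ = (V_up−V_dn)/(S_up−S_dn) = (28.6111−67.6386)/(162.8389−123.8114) = -1.0000. V = [p*·28.6111 + (1−p*)·67.6386]/1.16 = 30.4655. B = V − Δ·S = 165.0431.
(2,1): S=176.9988. Δ = (V_up−V_dn)/(S_up−S_dn) = (22.7185−28.6111)/(214.1685−162.8389) = -0.1148. V = [p*·22.7185 + (1−p*)·28.6111]/1.16 = 20.4608. B = V − Δ·S = 40.7799.
(2,2): S=232.7919. Δ = (V_up−V_dn)/(S_up−S_dn) = (90.2282−22.7185)/(281.6782−214.1685) = 1.0000. V = [p*·90.2282 + (1−p*)·22.7185]/1.16 = 67.7488. B = V − Δ·S = -165.0431.
(1,0): S=146.2800. Δ = (V_up−V_dn)/(S_up−S_dn) = (20.4608−30.4655)/(176.9988−134.5776) = -0.2358. V = [p*·20.4608 + (1−p*)·30.4655]/1.16 = 19.1256. B = V − Δ·S = 53.6247.
(1,1): S=192.3900. Δ = (V_up−V_dn)/(S_up−S_dn) = (67.7488−20.4608)/(232.7919−176.9988) = 0.8476. V = [p*·67.7488 + (1−p*)·20.4608]/1.16 = 51.3756. B = V − Δ·S = -111.6865.
(0,0): S=159.0000. Δ = (V_up−V_dn)/(S_up−S_dn) = (51.3756−19.1256)/(192.3900−146.2800) = 0.6994. V = [p*·51.3756 + (1−p*)·19.1256]/1.16 = 39.4959. B = V − Δ·S = -71.7109.
Check: Δ(0,0)·S0 + B(0,0) = 39.4959 = V0.

(0,0): Delta=0.6994 Bond=-71.7109
(1,0): Delta=-0.2358 Bond=53.6247
(1,1): Delta=0.8476 Bond=-111.6865
(2,0): Delta=-1.0000 Bond=165.0431
(2,1): Delta=-0.1148 Bond=40.7799
(2,2): Delta=1.0000 Bond=-165.0431
V0=39.4959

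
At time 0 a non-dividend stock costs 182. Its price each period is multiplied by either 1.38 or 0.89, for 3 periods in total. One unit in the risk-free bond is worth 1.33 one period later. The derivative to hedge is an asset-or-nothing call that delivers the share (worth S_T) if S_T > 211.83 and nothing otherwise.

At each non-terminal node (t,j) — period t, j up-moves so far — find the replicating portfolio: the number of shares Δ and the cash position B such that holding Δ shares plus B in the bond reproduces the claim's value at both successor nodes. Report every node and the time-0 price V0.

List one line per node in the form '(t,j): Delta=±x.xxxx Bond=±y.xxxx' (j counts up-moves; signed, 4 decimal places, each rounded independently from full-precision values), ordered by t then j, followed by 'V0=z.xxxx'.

(0,0): Delta=1.2264 Bond=-43.6435
(1,0): Delta=2.6240 Bond=-284.4244
(1,1): Delta=1.1240 Bond=-32.3210
(2,0): Delta=0.0000 Bond=0.0000
(2,1): Delta=2.8163 Bond=-421.2713
(2,2): Delta=1.0000 Bond=0.0000
V0=179.5701

Since d<R<u, set p* = (R−d)/(u−d) = 0.8980; price each node as the discounted p*-expectation of its children.
Terminal values V(3,·): V(3,0)=0.0000, V(3,1)=0.0000, V(3,2)=308.4747, V(3,3)=478.3091
Node (2,0) S=144.1622: V=(p*·0.0000+(1−p*)·0.0000)/1.33=0.0000; Δ=(0.0000−0.0000)/(198.9438−128.3044)=0.0000; B=V−Δ·S=0.0000
Node (2,1) S=223.5324: V=(p*·308.4747+(1−p*)·0.0000)/1.33=208.2689; Δ=(308.4747−0.0000)/(308.4747−198.9438)=2.8163; B=V−Δ·S=-421.2713
Node (2,2) S=346.6008: V=(p*·478.3091+(1−p*)·308.4747)/1.33=346.6008; Δ=(478.3091−308.4747)/(478.3091−308.4747)=1.0000; B=V−Δ·S=0.0000
Node (1,0) S=161.9800: V=(p*·208.2689+(1−p*)·0.0000)/1.33=140.6143; Δ=(208.2689−0.0000)/(223.5324−144.1622)=2.6240; B=V−Δ·S=-284.4244
Node (1,1) S=251.1600: V=(p*·346.6008+(1−p*)·208.2689)/1.33=249.9890; Δ=(346.6008−208.2689)/(346.6008−223.5324)=1.1240; B=V−Δ·S=-32.3210
Node (0,0) S=182.0000: V=(p*·249.9890+(1−p*)·140.6143)/1.33=179.5701; Δ=(249.9890−140.6143)/(251.1600−161.9800)=1.2264; B=V−Δ·S=-43.6435
The time-0 hedge costs 179.5701, which is the no-arbitrage price.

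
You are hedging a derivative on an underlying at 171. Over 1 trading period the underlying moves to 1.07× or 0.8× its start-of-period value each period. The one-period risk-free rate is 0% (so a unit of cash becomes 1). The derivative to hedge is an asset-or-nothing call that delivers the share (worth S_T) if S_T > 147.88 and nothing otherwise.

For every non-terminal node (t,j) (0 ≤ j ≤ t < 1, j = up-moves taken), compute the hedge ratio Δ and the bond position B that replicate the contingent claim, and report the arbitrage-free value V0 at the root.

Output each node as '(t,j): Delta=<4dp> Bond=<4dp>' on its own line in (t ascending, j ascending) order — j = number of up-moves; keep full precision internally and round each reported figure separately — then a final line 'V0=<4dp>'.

The replicating-portfolio and risk-neutral prices coincide; use p* = (1−0.8)/(1.07−0.8) = 0.7407 for the latter.
Payoff layer (t=1): V(1,0)=0.0000, V(1,1)=182.9700
  t=0,j=0: stock 171.0000 → up 182.9700 (V=182.9700), down 136.8000 (V=0.0000). Price 135.5333; hedge Δ=3.9630, bond B=-542.1333.
Check: Δ(0,0)·S0 + B(0,0) = 135.5333 = V0.

(0,0): Delta=3.9630 Bond=-542.1333
V0=135.5333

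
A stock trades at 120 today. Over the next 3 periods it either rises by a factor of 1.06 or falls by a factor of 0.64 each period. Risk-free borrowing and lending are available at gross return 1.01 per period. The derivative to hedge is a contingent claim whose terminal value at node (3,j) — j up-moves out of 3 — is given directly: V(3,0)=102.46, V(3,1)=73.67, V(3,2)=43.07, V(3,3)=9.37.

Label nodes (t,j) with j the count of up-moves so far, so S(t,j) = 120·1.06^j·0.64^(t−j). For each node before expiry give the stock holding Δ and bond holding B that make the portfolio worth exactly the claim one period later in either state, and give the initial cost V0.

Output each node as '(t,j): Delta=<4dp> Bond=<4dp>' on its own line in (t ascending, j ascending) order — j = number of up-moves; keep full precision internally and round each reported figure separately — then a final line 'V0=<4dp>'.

(0,0): Delta=-0.6415 Bond=97.6274
(1,0): Delta=-0.9327 Bond=120.9662
(1,1): Delta=-0.6177 Bond=95.5817
(2,0): Delta=-1.3946 Bond=144.8817
(2,1): Delta=-0.8950 Bond=119.1075
(2,2): Delta=-0.5951 Bond=93.4875
V0=20.6504

Under the risk-neutral measure, an up-move has probability p* = (R−d)/(u−d) = 0.8810 and values discount at R = 1.01.
Payoff layer (t=3): V(3,0)=102.4600, V(3,1)=73.6700, V(3,2)=43.0700, V(3,3)=9.3700
Node (2,0) S=49.1520: V=(p*·73.6700+(1−p*)·102.4600)/1.01=76.3340; Δ=(73.6700−102.4600)/(52.1011−31.4573)=-1.3946; B=V−Δ·S=144.8817
Node (2,1) S=81.4080: V=(p*·43.0700+(1−p*)·73.6700)/1.01=46.2504; Δ=(43.0700−73.6700)/(86.2925−52.1011)=-0.8950; B=V−Δ·S=119.1075
Node (2,2) S=134.8320: V=(p*·9.3700+(1−p*)·43.0700)/1.01=13.2494; Δ=(9.3700−43.0700)/(142.9219−86.2925)=-0.5951; B=V−Δ·S=93.4875
Node (1,0) S=76.8000: V=(p*·46.2504+(1−p*)·76.3340)/1.01=49.3384; Δ=(46.2504−76.3340)/(81.4080−49.1520)=-0.9327; B=V−Δ·S=120.9662
Node (1,1) S=127.2000: V=(p*·13.2494+(1−p*)·46.2504)/1.01=17.0080; Δ=(13.2494−46.2504)/(134.8320−81.4080)=-0.6177; B=V−Δ·S=95.5817
Node (0,0) S=120.0000: V=(p*·17.0080+(1−p*)·49.3384)/1.01=20.6504; Δ=(17.0080−49.3384)/(127.2000−76.8000)=-0.6415; B=V−Δ·S=97.6274
The time-0 hedge costs 20.6504, which is the no-arbitrage price.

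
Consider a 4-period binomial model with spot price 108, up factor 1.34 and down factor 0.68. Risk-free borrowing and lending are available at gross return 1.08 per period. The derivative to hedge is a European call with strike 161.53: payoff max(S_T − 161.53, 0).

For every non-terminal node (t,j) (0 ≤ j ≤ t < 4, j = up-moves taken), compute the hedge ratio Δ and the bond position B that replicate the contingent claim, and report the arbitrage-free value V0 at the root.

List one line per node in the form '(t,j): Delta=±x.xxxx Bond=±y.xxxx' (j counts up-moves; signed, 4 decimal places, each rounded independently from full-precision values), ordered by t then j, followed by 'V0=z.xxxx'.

Under the risk-neutral measure, an up-move has probability p* = (R−d)/(u−d) = 0.6061 and values discount at R = 1.08.
At expiry t=4: V(4,0)=0.0000, V(4,1)=0.0000, V(4,2)=0.0000, V(4,3)=15.1743, V(4,4)=186.6814
Node (3,0) S=33.9587: V=(p*·0.0000+(1−p*)·0.0000)/1.08=0.0000; Δ=(0.0000−0.0000)/(45.5046−23.0919)=0.0000; B=V−Δ·S=0.0000
Node (3,1) S=66.9185: V=(p*·0.0000+(1−p*)·0.0000)/1.08=0.0000; Δ=(0.0000−0.0000)/(89.6708−45.5046)=0.0000; B=V−Δ·S=0.0000
Node (3,2) S=131.8689: V=(p*·15.1743+(1−p*)·0.0000)/1.08=8.5153; Δ=(15.1743−0.0000)/(176.7043−89.6708)=0.1743; B=V−Δ·S=-14.4760
Node (3,3) S=259.8592: V=(p*·186.6814+(1−p*)·15.1743)/1.08=110.2944; Δ=(186.6814−15.1743)/(348.2114−176.7043)=1.0000; B=V−Δ·S=-149.5648
Node (2,0) S=49.9392: V=(p*·0.0000+(1−p*)·0.0000)/1.08=0.0000; Δ=(0.0000−0.0000)/(66.9185−33.9587)=0.0000; B=V−Δ·S=0.0000
Node (2,1) S=98.4096: V=(p*·8.5153+(1−p*)·0.0000)/1.08=4.7785; Δ=(8.5153−0.0000)/(131.8689−66.9185)=0.1311; B=V−Δ·S=-8.1235
Node (2,2) S=193.9248: V=(p*·110.2944+(1−p*)·8.5153)/1.08=64.9996; Δ=(110.2944−8.5153)/(259.8592−131.8689)=0.7952; B=V−Δ·S=-89.2111
Node (1,0) S=73.4400: V=(p*·4.7785+(1−p*)·0.0000)/1.08=2.6815; Δ=(4.7785−0.0000)/(98.4096−49.9392)=0.0986; B=V−Δ·S=-4.5586
Node (1,1) S=144.7200: V=(p*·64.9996+(1−p*)·4.7785)/1.08=38.2187; Δ=(64.9996−4.7785)/(193.9248−98.4096)=0.6305; B=V−Δ·S=-53.0255
Node (0,0) S=108.0000: V=(p*·38.2187+(1−p*)·2.6815)/1.08=22.4252; Δ=(38.2187−2.6815)/(144.7200−73.4400)=0.4986; B=V−Δ·S=-31.4190
The time-0 hedge costs 22.4252, which is the no-arbitrage price.

(0,0): Delta=0.4986 Bond=-31.4190
(1,0): Delta=0.0986 Bond=-4.5586
(1,1): Delta=0.6305 Bond=-53.0255
(2,0): Delta=0.0000 Bond=0.0000
(2,1): Delta=0.1311 Bond=-8.1235
(2,2): Delta=0.7952 Bond=-89.2111
(3,0): Delta=0.0000 Bond=0.0000
(3,1): Delta=0.0000 Bond=0.0000
(3,2): Delta=0.1743 Bond=-14.4760
(3,3): Delta=1.0000 Bond=-149.5648
V0=22.4252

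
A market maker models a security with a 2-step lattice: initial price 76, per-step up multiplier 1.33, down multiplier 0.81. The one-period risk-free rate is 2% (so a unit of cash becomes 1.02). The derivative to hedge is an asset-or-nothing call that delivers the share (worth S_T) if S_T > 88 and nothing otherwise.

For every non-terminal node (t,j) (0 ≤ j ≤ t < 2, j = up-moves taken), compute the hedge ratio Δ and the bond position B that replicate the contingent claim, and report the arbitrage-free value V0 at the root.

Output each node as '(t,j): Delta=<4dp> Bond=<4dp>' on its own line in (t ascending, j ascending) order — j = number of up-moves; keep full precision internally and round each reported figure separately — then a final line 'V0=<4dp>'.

No-arbitrage ⇒ martingale measure with p* = (R−d)/(u−d) = 0.4038.
Payoff layer (t=2): V(2,0)=0.0000, V(2,1)=0.0000, V(2,2)=134.4364
  t=1,j=0: stock 61.5600 → up 81.8748 (V=0.0000), down 49.8636 (V=0.0000). Price 0.0000; hedge Δ=0.0000, bond B=0.0000.
  t=1,j=1: stock 101.0800 → up 134.4364 (V=134.4364), down 81.8748 (V=0.0000). Price 53.2271; hedge Δ=2.5577, bond B=-205.3045.
  t=0,j=0: stock 76.0000 → up 101.0800 (V=53.2271), down 61.5600 (V=0.0000). Price 21.0741; hedge Δ=1.3468, bond B=-81.2857.
Each (Δ,B) replicates both successor values, so the strategy is self-financing and V0 is arbitrage-free.

(0,0): Delta=1.3468 Bond=-81.2857
(1,0): Delta=0.0000 Bond=0.0000
(1,1): Delta=2.5577 Bond=-205.3045
V0=21.0741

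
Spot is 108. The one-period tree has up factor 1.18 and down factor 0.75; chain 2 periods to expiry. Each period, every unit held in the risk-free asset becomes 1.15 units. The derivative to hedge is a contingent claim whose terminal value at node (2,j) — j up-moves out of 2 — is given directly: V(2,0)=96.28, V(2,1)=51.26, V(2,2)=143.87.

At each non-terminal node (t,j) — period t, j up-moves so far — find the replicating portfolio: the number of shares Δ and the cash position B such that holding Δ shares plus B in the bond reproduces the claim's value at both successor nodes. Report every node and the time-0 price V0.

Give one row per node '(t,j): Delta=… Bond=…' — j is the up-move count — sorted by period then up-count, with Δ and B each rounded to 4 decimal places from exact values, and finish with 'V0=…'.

(0,0): Delta=1.5543 Bond=-68.3405
(1,0): Delta=-1.2926 Bond=152.0028
(1,1): Delta=1.6900 Bond=-95.8861
V0=99.5218

Since d<R<u, set p* = (R−d)/(u−d) = 0.9302; price each node as the discounted p*-expectation of its children.
Terminal payoffs: V(2,0)=96.2800, V(2,1)=51.2600, V(2,2)=143.8700
(1,0): S=81.0000. Δ = (V_up−V_dn)/(S_up−S_dn) = (51.2600−96.2800)/(95.5800−60.7500) = -1.2926. V = [p*·51.2600 + (1−p*)·96.2800]/1.15 = 47.3052. B = V − Δ·S = 152.0028.
(1,1): S=127.4400. Δ = (V_up−V_dn)/(S_up−S_dn) = (143.8700−51.2600)/(150.3792−95.5800) = 1.6900. V = [p*·143.8700 + (1−p*)·51.2600]/1.15 = 119.4859. B = V − Δ·S = -95.8861.
(0,0): S=108.0000. Δ = (V_up−V_dn)/(S_up−S_dn) = (119.4859−47.3052)/(127.4400−81.0000) = 1.5543. V = [p*·119.4859 + (1−p*)·47.3052]/1.15 = 99.5218. B = V − Δ·S = -68.3405.
Self-financing check: at every node Δ·S+B equals the discounted successor values.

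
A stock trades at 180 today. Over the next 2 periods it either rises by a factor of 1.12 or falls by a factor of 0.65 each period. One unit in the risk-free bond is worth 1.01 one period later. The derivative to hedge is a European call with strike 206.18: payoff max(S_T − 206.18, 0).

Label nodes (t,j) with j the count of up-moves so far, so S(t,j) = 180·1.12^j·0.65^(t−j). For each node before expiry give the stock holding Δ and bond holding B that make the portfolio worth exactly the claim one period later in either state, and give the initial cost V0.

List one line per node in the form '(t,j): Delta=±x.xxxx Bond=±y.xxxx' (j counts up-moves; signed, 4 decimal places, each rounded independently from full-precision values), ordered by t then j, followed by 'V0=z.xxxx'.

Under the risk-neutral measure, an up-move has probability p* = (R−d)/(u−d) = 0.7660 and values discount at R = 1.01.
Terminal values V(2,·): V(2,0)=0.0000, V(2,1)=0.0000, V(2,2)=19.6120
(1,0): S=117.0000. Δ = (V_up−V_dn)/(S_up−S_dn) = (0.0000−0.0000)/(131.0400−76.0500) = 0.0000. V = [p*·0.0000 + (1−p*)·0.0000]/1.01 = 0.0000. B = V − Δ·S = 0.0000.
(1,1): S=201.6000. Δ = (V_up−V_dn)/(S_up−S_dn) = (19.6120−0.0000)/(225.7920−131.0400) = 0.2070. V = [p*·19.6120 + (1−p*)·0.0000]/1.01 = 14.8732. B = V − Δ·S = -26.8544.
(0,0): S=180.0000. Δ = (V_up−V_dn)/(S_up−S_dn) = (14.8732−0.0000)/(201.6000−117.0000) = 0.1758. V = [p*·14.8732 + (1−p*)·0.0000]/1.01 = 11.2795. B = V − Δ·S = -20.3657.
Self-financing check: at every node Δ·S+B equals the discounted successor values.

(0,0): Delta=0.1758 Bond=-20.3657
(1,0): Delta=0.0000 Bond=0.0000
(1,1): Delta=0.2070 Bond=-26.8544
V0=11.2795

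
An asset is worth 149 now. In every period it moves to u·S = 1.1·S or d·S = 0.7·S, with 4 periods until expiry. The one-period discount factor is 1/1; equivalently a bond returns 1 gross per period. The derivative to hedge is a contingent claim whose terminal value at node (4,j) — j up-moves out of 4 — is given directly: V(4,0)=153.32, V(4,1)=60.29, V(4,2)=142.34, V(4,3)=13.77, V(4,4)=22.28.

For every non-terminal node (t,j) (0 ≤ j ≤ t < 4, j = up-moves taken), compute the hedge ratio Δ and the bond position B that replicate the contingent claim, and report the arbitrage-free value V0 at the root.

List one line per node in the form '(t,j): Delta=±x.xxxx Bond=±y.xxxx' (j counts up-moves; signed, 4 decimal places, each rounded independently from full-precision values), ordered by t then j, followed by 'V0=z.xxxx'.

Risk-neutral probability p* = (R−d)/(u−d) = (1−0.7)/(1.1−0.7) = 0.7500.
Payoff layer (t=4): V(4,0)=153.3200, V(4,1)=60.2900, V(4,2)=142.3400, V(4,3)=13.7700, V(4,4)=22.2800
(3,0): S=51.1070. Δ = (V_up−V_dn)/(S_up−S_dn) = (60.2900−153.3200)/(56.2177−35.7749) = -4.5507. V = [p*·60.2900 + (1−p*)·153.3200]/1 = 83.5475. B = V − Δ·S = 316.1225.
(3,1): S=80.3110. Δ = (V_up−V_dn)/(S_up−S_dn) = (142.3400−60.2900)/(88.3421−56.2177) = 2.5541. V = [p*·142.3400 + (1−p*)·60.2900]/1 = 121.8275. B = V − Δ·S = -83.2975.
(3,2): S=126.2030. Δ = (V_up−V_dn)/(S_up−S_dn) = (13.7700−142.3400)/(138.8233−88.3421) = -2.5469. V = [p*·13.7700 + (1−p*)·142.3400]/1 = 45.9125. B = V − Δ·S = 367.3375.
(3,3): S=198.3190. Δ = (V_up−V_dn)/(S_up−S_dn) = (22.2800−13.7700)/(218.1509−138.8233) = 0.1073. V = [p*·22.2800 + (1−p*)·13.7700]/1 = 20.1525. B = V − Δ·S = -1.1225.
(2,0): S=73.0100. Δ = (V_up−V_dn)/(S_up−S_dn) = (121.8275−83.5475)/(80.3110−51.1070) = 1.3108. V = [p*·121.8275 + (1−p*)·83.5475]/1 = 112.2575. B = V − Δ·S = 16.5575.
(2,1): S=114.7300. Δ = (V_up−V_dn)/(S_up−S_dn) = (45.9125−121.8275)/(126.2030−80.3110) = -1.6542. V = [p*·45.9125 + (1−p*)·121.8275]/1 = 64.8913. B = V − Δ·S = 254.6787.
(2,2): S=180.2900. Δ = (V_up−V_dn)/(S_up−S_dn) = (20.1525−45.9125)/(198.3190−126.2030) = -0.3572. V = [p*·20.1525 + (1−p*)·45.9125]/1 = 26.5925. B = V − Δ·S = 90.9925.
(1,0): S=104.3000. Δ = (V_up−V_dn)/(S_up−S_dn) = (64.8913−112.2575)/(114.7300−73.0100) = -1.1353. V = [p*·64.8913 + (1−p*)·112.2575]/1 = 76.7328. B = V − Δ·S = 195.1484.
(1,1): S=163.9000. Δ = (V_up−V_dn)/(S_up−S_dn) = (26.5925−64.8913)/(180.2900−114.7300) = -0.5842. V = [p*·26.5925 + (1−p*)·64.8913]/1 = 36.1672. B = V − Δ·S = 131.9141.
(0,0): S=149.0000. Δ = (V_up−V_dn)/(S_up−S_dn) = (36.1672−76.7328)/(163.9000−104.3000) = -0.6806. V = [p*·36.1672 + (1−p*)·76.7328]/1 = 46.3086. B = V − Δ·S = 147.7227.
The time-0 hedge costs 46.3086, which is the no-arbitrage price.

(0,0): Delta=-0.6806 Bond=147.7227
(1,0): Delta=-1.1353 Bond=195.1484
(1,1): Delta=-0.5842 Bond=131.9141
(2,0): Delta=1.3108 Bond=16.5575
(2,1): Delta=-1.6542 Bond=254.6787
(2,2): Delta=-0.3572 Bond=90.9925
(3,0): Delta=-4.5507 Bond=316.1225
(3,1): Delta=2.5541 Bond=-83.2975
(3,2): Delta=-2.5469 Bond=367.3375
(3,3): Delta=0.1073 Bond=-1.1225
V0=46.3086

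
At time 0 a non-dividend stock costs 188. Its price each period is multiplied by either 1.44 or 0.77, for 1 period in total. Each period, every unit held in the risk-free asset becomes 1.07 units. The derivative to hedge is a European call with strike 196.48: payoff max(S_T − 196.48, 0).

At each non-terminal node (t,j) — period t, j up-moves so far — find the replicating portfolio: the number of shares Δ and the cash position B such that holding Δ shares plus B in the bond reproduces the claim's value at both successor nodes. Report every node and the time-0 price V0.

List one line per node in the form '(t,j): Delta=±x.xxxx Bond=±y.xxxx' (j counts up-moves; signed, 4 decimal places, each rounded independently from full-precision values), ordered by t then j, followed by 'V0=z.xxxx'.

The replicating-portfolio and risk-neutral prices coincide; use p* = (1.07−0.77)/(1.44−0.77) = 0.4478 for the latter.
Payoff layer (t=1): V(1,0)=0.0000, V(1,1)=74.2400
  t=0,j=0: stock 188.0000 → up 270.7200 (V=74.2400), down 144.7600 (V=0.0000). Price 31.0671; hedge Δ=0.5894, bond B=-79.7389.
Each (Δ,B) replicates both successor values, so the strategy is self-financing and V0 is arbitrage-free.

(0,0): Delta=0.5894 Bond=-79.7389
V0=31.0671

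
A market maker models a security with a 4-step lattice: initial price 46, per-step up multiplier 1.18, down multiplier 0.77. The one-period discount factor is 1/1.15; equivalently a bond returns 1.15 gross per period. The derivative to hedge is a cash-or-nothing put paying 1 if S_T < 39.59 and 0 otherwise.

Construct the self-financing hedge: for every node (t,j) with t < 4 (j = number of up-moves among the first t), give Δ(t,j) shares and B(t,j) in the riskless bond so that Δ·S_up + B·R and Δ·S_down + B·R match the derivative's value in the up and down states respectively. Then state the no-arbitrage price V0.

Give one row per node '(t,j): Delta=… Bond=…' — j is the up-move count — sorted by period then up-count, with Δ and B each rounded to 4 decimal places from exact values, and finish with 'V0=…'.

Since d<R<u, set p* = (R−d)/(u−d) = 0.9268; price each node as the discounted p*-expectation of its children.
At expiry t=4: V(4,0)=1.0000, V(4,1)=1.0000, V(4,2)=1.0000, V(4,3)=0.0000, V(4,4)=0.0000
Node (3,0) S=21.0005: V=(p*·1.0000+(1−p*)·1.0000)/1.15=0.8696; Δ=(1.0000−1.0000)/(24.7806−16.1704)=0.0000; B=V−Δ·S=0.8696
Node (3,1) S=32.1826: V=(p*·1.0000+(1−p*)·1.0000)/1.15=0.8696; Δ=(1.0000−1.0000)/(37.9755−24.7806)=0.0000; B=V−Δ·S=0.8696
Node (3,2) S=49.3188: V=(p*·0.0000+(1−p*)·1.0000)/1.15=0.0636; Δ=(0.0000−1.0000)/(58.1962−37.9755)=-0.0495; B=V−Δ·S=2.5027
Node (3,3) S=75.5795: V=(p*·0.0000+(1−p*)·0.0000)/1.15=0.0000; Δ=(0.0000−0.0000)/(89.1838−58.1962)=0.0000; B=V−Δ·S=0.0000
Node (2,0) S=27.2734: V=(p*·0.8696+(1−p*)·0.8696)/1.15=0.7561; Δ=(0.8696−0.8696)/(32.1826−21.0005)=0.0000; B=V−Δ·S=0.7561
Node (2,1) S=41.7956: V=(p*·0.0636+(1−p*)·0.8696)/1.15=0.1066; Δ=(0.0636−0.8696)/(49.3188−32.1826)=-0.0470; B=V−Δ·S=2.0723
Node (2,2) S=64.0504: V=(p*·0.0000+(1−p*)·0.0636)/1.15=0.0040; Δ=(0.0000−0.0636)/(75.5795−49.3188)=-0.0024; B=V−Δ·S=0.1592
Node (1,0) S=35.4200: V=(p*·0.1066+(1−p*)·0.7561)/1.15=0.1340; Δ=(0.1066−0.7561)/(41.7956−27.2734)=-0.0447; B=V−Δ·S=1.7183
Node (1,1) S=54.2800: V=(p*·0.0040+(1−p*)·0.1066)/1.15=0.0100; Δ=(0.0040−0.1066)/(64.0504−41.7956)=-0.0046; B=V−Δ·S=0.2602
Node (0,0) S=46.0000: V=(p*·0.0100+(1−p*)·0.1340)/1.15=0.0166; Δ=(0.0100−0.1340)/(54.2800−35.4200)=-0.0066; B=V−Δ·S=0.3190
Self-financing check: at every node Δ·S+B equals the discounted successor values.

(0,0): Delta=-0.0066 Bond=0.3190
(1,0): Delta=-0.0447 Bond=1.7183
(1,1): Delta=-0.0046 Bond=0.2602
(2,0): Delta=0.0000 Bond=0.7561
(2,1): Delta=-0.0470 Bond=2.0723
(2,2): Delta=-0.0024 Bond=0.1592
(3,0): Delta=0.0000 Bond=0.8696
(3,1): Delta=0.0000 Bond=0.8696
(3,2): Delta=-0.0495 Bond=2.5027
(3,3): Delta=0.0000 Bond=0.0000
V0=0.0166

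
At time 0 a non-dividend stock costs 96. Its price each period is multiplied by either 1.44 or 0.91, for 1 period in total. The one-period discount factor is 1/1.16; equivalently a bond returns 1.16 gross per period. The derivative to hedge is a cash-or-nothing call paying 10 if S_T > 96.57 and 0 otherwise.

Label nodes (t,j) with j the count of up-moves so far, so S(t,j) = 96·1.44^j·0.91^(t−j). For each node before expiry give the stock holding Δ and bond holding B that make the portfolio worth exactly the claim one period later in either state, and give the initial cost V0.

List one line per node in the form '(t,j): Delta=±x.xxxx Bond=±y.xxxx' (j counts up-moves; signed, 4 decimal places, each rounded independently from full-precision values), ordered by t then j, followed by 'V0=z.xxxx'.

(0,0): Delta=0.1965 Bond=-14.8016
V0=4.0664

No-arbitrage ⇒ martingale measure with p* = (R−d)/(u−d) = 0.4717.
Terminal values V(1,·): V(1,0)=0.0000, V(1,1)=10.0000
(0,0): S=96.0000. Δ = (V_up−V_dn)/(S_up−S_dn) = (10.0000−0.0000)/(138.2400−87.3600) = 0.1965. V = [p*·10.0000 + (1−p*)·0.0000]/1.16 = 4.0664. B = V − Δ·S = -14.8016.
Self-financing check: at every node Δ·S+B equals the discounted successor values.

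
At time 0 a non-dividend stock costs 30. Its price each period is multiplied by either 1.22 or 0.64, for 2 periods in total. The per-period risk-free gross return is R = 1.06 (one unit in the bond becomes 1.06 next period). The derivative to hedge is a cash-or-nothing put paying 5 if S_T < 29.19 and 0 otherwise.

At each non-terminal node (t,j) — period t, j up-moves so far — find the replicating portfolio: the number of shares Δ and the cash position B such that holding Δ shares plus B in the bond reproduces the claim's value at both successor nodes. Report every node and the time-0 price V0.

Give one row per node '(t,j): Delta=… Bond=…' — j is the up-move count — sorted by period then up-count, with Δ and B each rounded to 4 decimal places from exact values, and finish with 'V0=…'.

The replicating-portfolio and risk-neutral prices coincide; use p* = (1.06−0.64)/(1.22−0.64) = 0.7241 for the latter.
Payoff layer (t=2): V(2,0)=5.0000, V(2,1)=5.0000, V(2,2)=0.0000
Node (1,0) S=19.2000: V=(p*·5.0000+(1−p*)·5.0000)/1.06=4.7170; Δ=(5.0000−5.0000)/(23.4240−12.2880)=0.0000; B=V−Δ·S=4.7170
Node (1,1) S=36.6000: V=(p*·0.0000+(1−p*)·5.0000)/1.06=1.3012; Δ=(0.0000−5.0000)/(44.6520−23.4240)=-0.2355; B=V−Δ·S=9.9219
Node (0,0) S=30.0000: V=(p*·1.3012+(1−p*)·4.7170)/1.06=2.1165; Δ=(1.3012−4.7170)/(36.6000−19.2000)=-0.1963; B=V−Δ·S=8.0057
Check: Δ(0,0)·S0 + B(0,0) = 2.1165 = V0.

(0,0): Delta=-0.1963 Bond=8.0057
(1,0): Delta=0.0000 Bond=4.7170
(1,1): Delta=-0.2355 Bond=9.9219
V0=2.1165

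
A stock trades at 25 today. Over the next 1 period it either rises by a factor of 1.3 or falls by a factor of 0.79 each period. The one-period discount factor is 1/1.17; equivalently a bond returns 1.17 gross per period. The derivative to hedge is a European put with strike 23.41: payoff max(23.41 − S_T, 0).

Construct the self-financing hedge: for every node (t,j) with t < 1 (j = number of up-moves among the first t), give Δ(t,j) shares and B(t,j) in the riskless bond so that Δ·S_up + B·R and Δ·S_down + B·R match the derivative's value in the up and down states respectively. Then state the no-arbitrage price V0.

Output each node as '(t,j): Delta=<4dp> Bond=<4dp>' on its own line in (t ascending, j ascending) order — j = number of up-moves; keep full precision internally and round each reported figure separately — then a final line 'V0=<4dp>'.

(0,0): Delta=-0.2871 Bond=7.9739
V0=0.7974

Since d<R<u, set p* = (R−d)/(u−d) = 0.7451; price each node as the discounted p*-expectation of its children.
Payoff layer (t=1): V(1,0)=3.6600, V(1,1)=0.0000
  t=0,j=0: stock 25.0000 → up 32.5000 (V=0.0000), down 19.7500 (V=3.6600). Price 0.7974; hedge Δ=-0.2871, bond B=7.9739.
Self-financing check: at every node Δ·S+B equals the discounted successor values.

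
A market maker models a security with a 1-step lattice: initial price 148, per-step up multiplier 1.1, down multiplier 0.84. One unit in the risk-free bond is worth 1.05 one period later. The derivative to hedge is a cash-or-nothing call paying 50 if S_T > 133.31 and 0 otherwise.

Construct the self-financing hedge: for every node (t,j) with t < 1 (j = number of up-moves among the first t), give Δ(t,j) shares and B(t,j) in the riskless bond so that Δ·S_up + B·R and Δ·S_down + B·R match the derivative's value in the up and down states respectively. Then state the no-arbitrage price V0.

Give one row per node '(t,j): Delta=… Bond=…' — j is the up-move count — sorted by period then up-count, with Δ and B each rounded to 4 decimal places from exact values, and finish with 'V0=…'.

Since d<R<u, set p* = (R−d)/(u−d) = 0.8077; price each node as the discounted p*-expectation of its children.
Payoff layer (t=1): V(1,0)=0.0000, V(1,1)=50.0000
  t=0,j=0: stock 148.0000 → up 162.8000 (V=50.0000), down 124.3200 (V=0.0000). Price 38.4615; hedge Δ=1.2994, bond B=-153.8462.
Each (Δ,B) replicates both successor values, so the strategy is self-financing and V0 is arbitrage-free.

(0,0): Delta=1.2994 Bond=-153.8462
V0=38.4615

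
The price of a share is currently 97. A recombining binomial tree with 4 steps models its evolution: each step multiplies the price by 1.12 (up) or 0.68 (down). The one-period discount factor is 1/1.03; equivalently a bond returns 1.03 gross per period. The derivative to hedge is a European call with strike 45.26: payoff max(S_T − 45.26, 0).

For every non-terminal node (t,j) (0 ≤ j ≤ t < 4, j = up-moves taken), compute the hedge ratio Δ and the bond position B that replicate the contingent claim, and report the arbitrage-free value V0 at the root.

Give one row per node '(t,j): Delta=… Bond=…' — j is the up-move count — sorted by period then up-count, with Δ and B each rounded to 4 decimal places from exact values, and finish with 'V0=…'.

(0,0): Delta=0.9738 Bond=-37.3623
(1,0): Delta=0.8644 Bond=-31.2721
(1,1): Delta=0.9908 Bond=-40.3375
(2,0): Delta=0.4306 Bond=-12.7504
(2,1): Delta=0.9322 Bond=-37.2143
(2,2): Delta=1.0000 Bond=-42.6619
(3,0): Delta=0.0000 Bond=0.0000
(3,1): Delta=0.4978 Bond=-16.5099
(3,2): Delta=1.0000 Bond=-43.9417
(3,3): Delta=1.0000 Bond=-43.9417
V0=57.0938

Since d<R<u, set p* = (R−d)/(u−d) = 0.7955; price each node as the discounted p*-expectation of its children.
At expiry t=4: V(4,0)=0.0000, V(4,1)=0.0000, V(4,2)=11.0034, V(4,3)=47.4091, V(4,4)=107.3714
Node (3,0) S=30.4999: V=(p*·0.0000+(1−p*)·0.0000)/1.03=0.0000; Δ=(0.0000−0.0000)/(34.1599−20.7399)=0.0000; B=V−Δ·S=0.0000
Node (3,1) S=50.2351: V=(p*·11.0034+(1−p*)·0.0000)/1.03=8.4977; Δ=(11.0034−0.0000)/(56.2634−34.1599)=0.4978; B=V−Δ·S=-16.5099
Node (3,2) S=82.7402: V=(p*·47.4091+(1−p*)·11.0034)/1.03=38.7985; Δ=(47.4091−11.0034)/(92.6691−56.2634)=1.0000; B=V−Δ·S=-43.9417
Node (3,3) S=136.2780: V=(p*·107.3714+(1−p*)·47.4091)/1.03=92.3363; Δ=(107.3714−47.4091)/(152.6314−92.6691)=1.0000; B=V−Δ·S=-43.9417
Node (2,0) S=44.8528: V=(p*·8.4977+(1−p*)·0.0000)/1.03=6.5627; Δ=(8.4977−0.0000)/(50.2351−30.4999)=0.4306; B=V−Δ·S=-12.7504
Node (2,1) S=73.8752: V=(p*·38.7985+(1−p*)·8.4977)/1.03=31.6511; Δ=(38.7985−8.4977)/(82.7402−50.2351)=0.9322; B=V−Δ·S=-37.2143
Node (2,2) S=121.6768: V=(p*·92.3363+(1−p*)·38.7985)/1.03=79.0149; Δ=(92.3363−38.7985)/(136.2780−82.7402)=1.0000; B=V−Δ·S=-42.6619
Node (1,0) S=65.9600: V=(p*·31.6511+(1−p*)·6.5627)/1.03=25.7469; Δ=(31.6511−6.5627)/(73.8752−44.8528)=0.8644; B=V−Δ·S=-31.2721
Node (1,1) S=108.6400: V=(p*·79.0149+(1−p*)·31.6511)/1.03=67.3076; Δ=(79.0149−31.6511)/(121.6768−73.8752)=0.9908; B=V−Δ·S=-40.3375
Node (0,0) S=97.0000: V=(p*·67.3076+(1−p*)·25.7469)/1.03=57.0938; Δ=(67.3076−25.7469)/(108.6400−65.9600)=0.9738; B=V−Δ·S=-37.3623
Self-financing check: at every node Δ·S+B equals the discounted successor values.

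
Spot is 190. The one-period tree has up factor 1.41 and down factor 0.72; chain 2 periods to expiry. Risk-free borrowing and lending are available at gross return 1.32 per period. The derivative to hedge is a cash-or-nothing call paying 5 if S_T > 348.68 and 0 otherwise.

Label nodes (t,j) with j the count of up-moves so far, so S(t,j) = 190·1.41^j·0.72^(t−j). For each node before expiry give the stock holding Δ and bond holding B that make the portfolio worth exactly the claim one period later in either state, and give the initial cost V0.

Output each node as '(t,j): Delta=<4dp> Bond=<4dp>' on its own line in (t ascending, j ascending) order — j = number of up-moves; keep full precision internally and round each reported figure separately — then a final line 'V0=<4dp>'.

No-arbitrage ⇒ martingale measure with p* = (R−d)/(u−d) = 0.8696.
Terminal values V(2,·): V(2,0)=0.0000, V(2,1)=0.0000, V(2,2)=5.0000
  t=1,j=0: stock 136.8000 → up 192.8880 (V=0.0000), down 98.4960 (V=0.0000). Price 0.0000; hedge Δ=0.0000, bond B=0.0000.
  t=1,j=1: stock 267.9000 → up 377.7390 (V=5.0000), down 192.8880 (V=0.0000). Price 3.2938; hedge Δ=0.0270, bond B=-3.9526.
  t=0,j=0: stock 190.0000 → up 267.9000 (V=3.2938), down 136.8000 (V=0.0000). Price 2.1698; hedge Δ=0.0251, bond B=-2.6038.
The time-0 hedge costs 2.1698, which is the no-arbitrage price.

(0,0): Delta=0.0251 Bond=-2.6038
(1,0): Delta=0.0000 Bond=0.0000
(1,1): Delta=0.0270 Bond=-3.9526
V0=2.1698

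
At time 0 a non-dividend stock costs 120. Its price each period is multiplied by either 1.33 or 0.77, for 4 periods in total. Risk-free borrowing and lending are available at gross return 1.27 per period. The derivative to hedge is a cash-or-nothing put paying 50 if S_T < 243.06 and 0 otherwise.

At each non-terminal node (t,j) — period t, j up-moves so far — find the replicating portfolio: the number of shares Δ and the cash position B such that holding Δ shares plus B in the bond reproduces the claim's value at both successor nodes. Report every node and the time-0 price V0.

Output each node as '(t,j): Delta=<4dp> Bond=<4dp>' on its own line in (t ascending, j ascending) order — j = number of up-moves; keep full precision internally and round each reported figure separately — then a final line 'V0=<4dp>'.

Risk-neutral probability p* = (R−d)/(u−d) = (1.27−0.77)/(1.33−0.77) = 0.8929.
Terminal payoffs: V(4,0)=50.0000, V(4,1)=50.0000, V(4,2)=50.0000, V(4,3)=50.0000, V(4,4)=0.0000
  t=3,j=0: stock 54.7840 → up 72.8627 (V=50.0000), down 42.1836 (V=50.0000). Price 39.3701; hedge Δ=0.0000, bond B=39.3701.
  t=3,j=1: stock 94.6268 → up 125.8537 (V=50.0000), down 72.8627 (V=50.0000). Price 39.3701; hedge Δ=0.0000, bond B=39.3701.
  t=3,j=2: stock 163.4464 → up 217.3837 (V=50.0000), down 125.8537 (V=50.0000). Price 39.3701; hedge Δ=0.0000, bond B=39.3701.
  t=3,j=3: stock 282.3164 → up 375.4809 (V=0.0000), down 217.3837 (V=50.0000). Price 4.2182; hedge Δ=-0.3163, bond B=93.5039.
  t=2,j=0: stock 71.1480 → up 94.6268 (V=39.3701), down 54.7840 (V=39.3701). Price 31.0001; hedge Δ=0.0000, bond B=31.0001.
  t=2,j=1: stock 122.8920 → up 163.4464 (V=39.3701), down 94.6268 (V=39.3701). Price 31.0001; hedge Δ=0.0000, bond B=31.0001.
  t=2,j=2: stock 212.2680 → up 282.3164 (V=4.2182), down 163.4464 (V=39.3701). Price 6.2870; hedge Δ=-0.2957, bond B=69.0582.
  t=1,j=0: stock 92.4000 → up 122.8920 (V=31.0001), down 71.1480 (V=31.0001). Price 24.4095; hedge Δ=0.0000, bond B=24.4095.
  t=1,j=1: stock 159.6000 → up 212.2680 (V=6.2870), down 122.8920 (V=31.0001). Price 7.0353; hedge Δ=-0.2765, bond B=51.1658.
  t=0,j=0: stock 120.0000 → up 159.6000 (V=7.0353), down 92.4000 (V=24.4095). Price 7.0054; hedge Δ=-0.2585, bond B=38.0307.
Root portfolio cost Δ·120+B reproduces V0=7.0054.

(0,0): Delta=-0.2585 Bond=38.0307
(1,0): Delta=0.0000 Bond=24.4095
(1,1): Delta=-0.2765 Bond=51.1658
(2,0): Delta=0.0000 Bond=31.0001
(2,1): Delta=0.0000 Bond=31.0001
(2,2): Delta=-0.2957 Bond=69.0582
(3,0): Delta=0.0000 Bond=39.3701
(3,1): Delta=0.0000 Bond=39.3701
(3,2): Delta=0.0000 Bond=39.3701
(3,3): Delta=-0.3163 Bond=93.5039
V0=7.0054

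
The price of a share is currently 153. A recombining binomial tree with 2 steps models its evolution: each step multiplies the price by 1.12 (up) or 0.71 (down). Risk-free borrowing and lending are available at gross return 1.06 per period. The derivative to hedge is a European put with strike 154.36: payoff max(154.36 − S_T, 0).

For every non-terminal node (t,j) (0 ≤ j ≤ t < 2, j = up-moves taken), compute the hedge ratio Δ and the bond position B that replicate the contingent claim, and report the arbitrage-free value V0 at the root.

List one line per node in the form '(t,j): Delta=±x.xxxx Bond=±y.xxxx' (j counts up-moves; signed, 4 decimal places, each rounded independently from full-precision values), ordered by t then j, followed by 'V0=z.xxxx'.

(0,0): Delta=-0.5178 Bond=87.9591
(1,0): Delta=-1.0000 Bond=145.6226
(1,1): Delta=-0.4654 Bond=84.2562
V0=8.7422

Since d<R<u, set p* = (R−d)/(u−d) = 0.8537; price each node as the discounted p*-expectation of its children.
At expiry t=2: V(2,0)=77.2327, V(2,1)=32.6944, V(2,2)=0.0000
(1,0): S=108.6300. Δ = (V_up−V_dn)/(S_up−S_dn) = (32.6944−77.2327)/(121.6656−77.1273) = -1.0000. V = [p*·32.6944 + (1−p*)·77.2327]/1.06 = 36.9926. B = V − Δ·S = 145.6226.
(1,1): S=171.3600. Δ = (V_up−V_dn)/(S_up−S_dn) = (0.0000−32.6944)/(191.9232−121.6656) = -0.4654. V = [p*·0.0000 + (1−p*)·32.6944]/1.06 = 4.5137. B = V − Δ·S = 84.2562.
(0,0): S=153.0000. Δ = (V_up−V_dn)/(S_up−S_dn) = (4.5137−36.9926)/(171.3600−108.6300) = -0.5178. V = [p*·4.5137 + (1−p*)·36.9926]/1.06 = 8.7422. B = V − Δ·S = 87.9591.
The time-0 hedge costs 8.7422, which is the no-arbitrage price.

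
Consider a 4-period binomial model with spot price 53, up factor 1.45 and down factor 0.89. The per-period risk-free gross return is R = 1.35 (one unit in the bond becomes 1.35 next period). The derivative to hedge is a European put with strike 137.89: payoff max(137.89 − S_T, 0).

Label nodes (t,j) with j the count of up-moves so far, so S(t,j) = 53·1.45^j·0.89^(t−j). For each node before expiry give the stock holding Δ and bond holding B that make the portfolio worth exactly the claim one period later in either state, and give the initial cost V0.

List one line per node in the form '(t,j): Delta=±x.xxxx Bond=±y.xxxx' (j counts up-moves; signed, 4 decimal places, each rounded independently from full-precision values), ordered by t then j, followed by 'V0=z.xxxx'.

Under the risk-neutral measure, an up-move has probability p* = (R−d)/(u−d) = 0.8214 and values discount at R = 1.35.
Terminal payoffs: V(4,0)=104.6366, V(4,1)=83.7131, V(4,2)=49.6243, V(4,3)=0.0000, V(4,4)=0.0000
  t=3,j=0: stock 37.3634 → up 54.1769 (V=83.7131), down 33.2534 (V=104.6366). Price 64.7774; hedge Δ=-1.0000, bond B=102.1407.
  t=3,j=1: stock 60.8729 → up 88.2657 (V=49.6243), down 54.1769 (V=83.7131). Price 41.2679; hedge Δ=-1.0000, bond B=102.1407.
  t=3,j=2: stock 99.1749 → up 143.8036 (V=0.0000), down 88.2657 (V=49.6243). Price 6.5641; hedge Δ=-0.8935, bond B=95.1789.
  t=3,j=3: stock 161.5771 → up 234.2868 (V=0.0000), down 143.8036 (V=0.0000). Price 0.0000; hedge Δ=0.0000, bond B=0.0000.
  t=2,j=0: stock 41.9813 → up 60.8729 (V=41.2679), down 37.3634 (V=64.7774). Price 33.6785; hedge Δ=-1.0000, bond B=75.6598.
  t=2,j=1: stock 68.3965 → up 99.1749 (V=6.5641), down 60.8729 (V=41.2679). Price 9.4527; hedge Δ=-0.9061, bond B=71.4238.
  t=2,j=2: stock 111.4325 → up 161.5771 (V=0.0000), down 99.1749 (V=6.5641). Price 0.8683; hedge Δ=-0.1052, bond B=12.5898.
  t=1,j=0: stock 47.1700 → up 68.3965 (V=9.4527), down 41.9813 (V=33.6785). Price 10.2065; hedge Δ=-0.9171, bond B=53.4668.
  t=1,j=1: stock 76.8500 → up 111.4325 (V=0.8683), down 68.3965 (V=9.4527). Price 1.7787; hedge Δ=-0.1995, bond B=17.1081.
  t=0,j=0: stock 53.0000 → up 76.8500 (V=1.7787), down 47.1700 (V=10.2065). Price 2.4323; hedge Δ=-0.2840, bond B=17.4820.
Each (Δ,B) replicates both successor values, so the strategy is self-financing and V0 is arbitrage-free.

(0,0): Delta=-0.2840 Bond=17.4820
(1,0): Delta=-0.9171 Bond=53.4668
(1,1): Delta=-0.1995 Bond=17.1081
(2,0): Delta=-1.0000 Bond=75.6598
(2,1): Delta=-0.9061 Bond=71.4238
(2,2): Delta=-0.1052 Bond=12.5898
(3,0): Delta=-1.0000 Bond=102.1407
(3,1): Delta=-1.0000 Bond=102.1407
(3,2): Delta=-0.8935 Bond=95.1789
(3,3): Delta=0.0000 Bond=0.0000
V0=2.4323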